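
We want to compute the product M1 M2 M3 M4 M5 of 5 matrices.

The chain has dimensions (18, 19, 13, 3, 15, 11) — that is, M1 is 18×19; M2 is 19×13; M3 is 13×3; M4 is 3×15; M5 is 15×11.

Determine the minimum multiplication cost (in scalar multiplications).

2856

Adjacent pairs: M1M2 = 18·19·13 = 4446; M2M3 = 19·13·3 = 741; M3M4 = 13·3·15 = 585; M4M5 = 3·15·11 = 495.
Length 3: M1..M3: k=1: 0+741+18·19·3=1767; k=2: 4446+0+18·13·3=5148 → min 1767 | M2..M4: k=2: 0+585+19·13·15=4290; k=3: 741+0+19·3·15=1596 → min 1596 | M3..M5: k=3: 0+495+13·3·11=924; k=4: 585+0+13·15·11=2730 → min 924.
Length 4: M1..M4: k=1: 0+1596+18·19·15=6726; k=2: 4446+585+18·13·15=8541; k=3: 1767+0+18·3·15=2577 → min 2577 | M2..M5: k=2: 0+924+19·13·11=3641; k=3: 741+495+19·3·11=1863; k=4: 1596+0+19·15·11=4731 → min 1863.
Length 5: M1..M5: k=1: 0+1863+18·19·11=5625; k=2: 4446+924+18·13·11=7944; k=3: 1767+495+18·3·11=2856; k=4: 2577+0+18·15·11=5547 → min 2856.
Optimal order: ((M1 (M2 M3)) (M4 M5)) with cost 2856.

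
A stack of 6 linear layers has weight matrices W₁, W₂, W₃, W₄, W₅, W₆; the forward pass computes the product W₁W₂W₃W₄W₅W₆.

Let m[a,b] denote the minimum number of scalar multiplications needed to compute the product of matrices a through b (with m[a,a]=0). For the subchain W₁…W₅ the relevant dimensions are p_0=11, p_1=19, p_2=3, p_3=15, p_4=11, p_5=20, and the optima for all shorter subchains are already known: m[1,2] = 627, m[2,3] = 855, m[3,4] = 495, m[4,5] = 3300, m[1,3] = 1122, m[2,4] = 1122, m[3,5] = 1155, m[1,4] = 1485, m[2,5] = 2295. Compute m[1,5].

2442

m[1,5] = min over k∈[1,4] of m[1,k]+m[k+1,5]+p_{0}·p_k·p_{5}.
k=1: 0 + 2295 + 11·19·20 = 6475; k=2: 627 + 1155 + 11·3·20 = 2442; k=3: 1122 + 3300 + 11·15·20 = 7722; k=4: 1485 + 0 + 11·11·20 = 3905.
Minimum: 2442 at k=2.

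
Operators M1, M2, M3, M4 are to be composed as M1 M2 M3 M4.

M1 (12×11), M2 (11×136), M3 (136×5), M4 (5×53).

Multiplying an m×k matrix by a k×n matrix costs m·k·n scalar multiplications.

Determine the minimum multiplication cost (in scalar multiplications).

11320

Adjacent pairs: M1M2 = 12·11·136 = 17952; M2M3 = 11·136·5 = 7480; M3M4 = 136·5·53 = 36040.
Length 3: M1..M3: k=1: 0+7480+12·11·5=8140; k=2: 17952+0+12·136·5=26112 → min 8140 | M2..M4: k=2: 0+36040+11·136·53=115328; k=3: 7480+0+11·5·53=10395 → min 10395.
Length 4: M1..M4: k=1: 0+10395+12·11·53=17391; k=2: 17952+36040+12·136·53=140488; k=3: 8140+0+12·5·53=11320 → min 11320.
Optimal order: ((M1 (M2 M3)) M4) with cost 11320.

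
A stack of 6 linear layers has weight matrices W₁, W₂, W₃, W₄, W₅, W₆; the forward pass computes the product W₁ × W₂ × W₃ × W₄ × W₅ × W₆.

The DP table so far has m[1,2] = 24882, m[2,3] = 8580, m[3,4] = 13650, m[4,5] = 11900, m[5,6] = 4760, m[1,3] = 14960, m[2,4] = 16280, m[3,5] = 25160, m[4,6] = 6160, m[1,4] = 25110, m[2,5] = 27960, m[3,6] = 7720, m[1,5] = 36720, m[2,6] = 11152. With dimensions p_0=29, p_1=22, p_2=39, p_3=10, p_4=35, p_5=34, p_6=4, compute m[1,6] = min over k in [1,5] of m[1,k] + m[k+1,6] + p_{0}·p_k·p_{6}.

13704

m[1,6] = min over k∈[1,5] of m[1,k]+m[k+1,6]+p_{0}·p_k·p_{6}.
k=1: 0 + 11152 + 29·22·4 = 13704; k=2: 24882 + 7720 + 29·39·4 = 37126; k=3: 14960 + 6160 + 29·10·4 = 22280; k=4: 25110 + 4760 + 29·35·4 = 33930; k=5: 36720 + 0 + 29·34·4 = 40664.
Minimum: 13704 at k=1.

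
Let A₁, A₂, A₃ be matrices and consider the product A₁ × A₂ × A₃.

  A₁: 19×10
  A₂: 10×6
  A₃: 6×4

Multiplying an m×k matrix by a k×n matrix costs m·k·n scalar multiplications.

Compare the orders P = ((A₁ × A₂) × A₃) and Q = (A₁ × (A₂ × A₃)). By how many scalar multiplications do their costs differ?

596

Order P = ((A₁ × A₂) × A₃): (A₁ × A₂): 19×10 by 10×6 → 19×6, cost 19·10·6 = 1140; ((A₁ × A₂) × A₃): 19×6 by 6×4 → 19×4, cost 19·6·4 = 456; cumulative 1596. Total 1596.
Order Q = (A₁ × (A₂ × A₃)): (A₂ × A₃): 10×6 by 6×4 → 10×4, cost 10·6·4 = 240; (A₁ × (A₂ × A₃)): 19×10 by 10×4 → 19×4, cost 19·10·4 = 760; cumulative 1000. Total 1000.
Difference: |1596 − 1000| = 596.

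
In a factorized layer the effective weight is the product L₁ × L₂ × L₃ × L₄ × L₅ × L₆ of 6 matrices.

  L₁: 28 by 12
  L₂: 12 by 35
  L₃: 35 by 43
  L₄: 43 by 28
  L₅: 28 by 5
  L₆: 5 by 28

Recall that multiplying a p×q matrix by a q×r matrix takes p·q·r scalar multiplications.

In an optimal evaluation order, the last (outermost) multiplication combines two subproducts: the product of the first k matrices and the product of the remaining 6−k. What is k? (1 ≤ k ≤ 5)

Adjacent pairs: L₁L₂ = 28·12·35 = 11760; L₂L₃ = 12·35·43 = 18060; L₃L₄ = 35·43·28 = 42140; L₄L₅ = 43·28·5 = 6020; L₅L₆ = 28·5·28 = 3920.
Length 3: L₁..L₃: k=1: 0+18060+28·12·43=32508; k=2: 11760+0+28·35·43=53900 → min 32508 | L₂..L₄: k=2: 0+42140+12·35·28=53900; k=3: 18060+0+12·43·28=32508 → min 32508 | L₃..L₅: k=3: 0+6020+35·43·5=13545; k=4: 42140+0+35·28·5=47040 → min 13545 | L₄..L₆: k=4: 0+3920+43·28·28=37632; k=5: 6020+0+43·5·28=12040 → min 12040.
Length 4: L₁..L₄: k=1: 0+32508+28·12·28=41916; k=2: 11760+42140+28·35·28=81340; k=3: 32508+0+28·43·28=66220 → min 41916 | L₂..L₅: k=2: 0+13545+12·35·5=15645; k=3: 18060+6020+12·43·5=26660; k=4: 32508+0+12·28·5=34188 → min 15645 | L₃..L₆: k=3: 0+12040+35·43·28=54180; k=4: 42140+3920+35·28·28=73500; k=5: 13545+0+35·5·28=18445 → min 18445.
Length 5: L₁..L₅: k=1: 0+15645+28·12·5=17325; k=2: 11760+13545+28·35·5=30205; k=3: 32508+6020+28·43·5=44548; k=4: 41916+0+28·28·5=45836 → min 17325 | L₂..L₆: k=2: 0+18445+12·35·28=30205; k=3: 18060+12040+12·43·28=44548; k=4: 32508+3920+12·28·28=45836; k=5: 15645+0+12·5·28=17325 → min 17325.
Top-level splits: k=1: (L₁..L₁)·(L₂..L₆) → 0+17325+28·12·28 = 26733; k=2: (L₁..L₂)·(L₃..L₆) → 11760+18445+28·35·28 = 57645; k=3: (L₁..L₃)·(L₄..L₆) → 32508+12040+28·43·28 = 78260; k=4: (L₁..L₄)·(L₅..L₆) → 41916+3920+28·28·28 = 67788; k=5: (L₁..L₅)·(L₆..L₆) → 17325+0+28·5·28 = 21245.
Best split is after L₅, i.e. k = 5.

5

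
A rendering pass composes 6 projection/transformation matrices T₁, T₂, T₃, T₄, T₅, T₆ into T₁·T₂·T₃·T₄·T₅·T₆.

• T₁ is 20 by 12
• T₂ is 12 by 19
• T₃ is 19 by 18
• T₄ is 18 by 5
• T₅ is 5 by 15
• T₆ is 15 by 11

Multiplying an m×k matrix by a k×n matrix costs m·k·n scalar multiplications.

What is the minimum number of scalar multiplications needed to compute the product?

Adjacent pairs: T₁T₂ = 20·12·19 = 4560; T₂T₃ = 12·19·18 = 4104; T₃T₄ = 19·18·5 = 1710; T₄T₅ = 18·5·15 = 1350; T₅T₆ = 5·15·11 = 825.
Length 3: T₁..T₃: k=1: 0+4104+20·12·18=8424; k=2: 4560+0+20·19·18=11400 → min 8424 | T₂..T₄: k=2: 0+1710+12·19·5=2850; k=3: 4104+0+12·18·5=5184 → min 2850 | T₃..T₅: k=3: 0+1350+19·18·15=6480; k=4: 1710+0+19·5·15=3135 → min 3135 | T₄..T₆: k=4: 0+825+18·5·11=1815; k=5: 1350+0+18·15·11=4320 → min 1815.
Length 4: T₁..T₄: k=1: 0+2850+20·12·5=4050; k=2: 4560+1710+20·19·5=8170; k=3: 8424+0+20·18·5=10224 → min 4050 | T₂..T₅: k=2: 0+3135+12·19·15=6555; k=3: 4104+1350+12·18·15=8694; k=4: 2850+0+12·5·15=3750 → min 3750 | T₃..T₆: k=3: 0+1815+19·18·11=5577; k=4: 1710+825+19·5·11=3580; k=5: 3135+0+19·15·11=6270 → min 3580.
Length 5: T₁..T₅: k=1: 0+3750+20·12·15=7350; k=2: 4560+3135+20·19·15=13395; k=3: 8424+1350+20·18·15=15174; k=4: 4050+0+20·5·15=5550 → min 5550 | T₂..T₆: k=2: 0+3580+12·19·11=6088; k=3: 4104+1815+12·18·11=8295; k=4: 2850+825+12·5·11=4335; k=5: 3750+0+12·15·11=5730 → min 4335.
Length 6: T₁..T₆: k=1: 0+4335+20·12·11=6975; k=2: 4560+3580+20·19·11=12320; k=3: 8424+1815+20·18·11=14199; k=4: 4050+825+20·5·11=5975; k=5: 5550+0+20·15·11=8850 → min 5975.
Optimal order: ((T₁·(T₂·(T₃·T₄)))·(T₅·T₆)) with cost 5975.

5975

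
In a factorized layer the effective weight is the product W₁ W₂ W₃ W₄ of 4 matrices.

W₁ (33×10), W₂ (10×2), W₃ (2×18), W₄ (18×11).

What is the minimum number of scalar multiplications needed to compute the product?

1782

Adjacent pairs: W₁W₂ = 33·10·2 = 660; W₂W₃ = 10·2·18 = 360; W₃W₄ = 2·18·11 = 396.
Length 3: W₁..W₃: k=1: 0+360+33·10·18=6300; k=2: 660+0+33·2·18=1848 → min 1848 | W₂..W₄: k=2: 0+396+10·2·11=616; k=3: 360+0+10·18·11=2340 → min 616.
Length 4: W₁..W₄: k=1: 0+616+33·10·11=4246; k=2: 660+396+33·2·11=1782; k=3: 1848+0+33·18·11=8382 → min 1782.
Optimal order: ((W₁ W₂) (W₃ W₄)) with cost 1782.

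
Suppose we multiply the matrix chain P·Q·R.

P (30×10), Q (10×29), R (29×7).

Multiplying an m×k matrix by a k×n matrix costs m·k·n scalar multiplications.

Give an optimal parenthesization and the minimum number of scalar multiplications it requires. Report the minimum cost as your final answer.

(P·(Q·R)): cost 4130.
((P·Q)·R): cost 14790.
Optimal: (P·(Q·R)) with cost 4130.

4130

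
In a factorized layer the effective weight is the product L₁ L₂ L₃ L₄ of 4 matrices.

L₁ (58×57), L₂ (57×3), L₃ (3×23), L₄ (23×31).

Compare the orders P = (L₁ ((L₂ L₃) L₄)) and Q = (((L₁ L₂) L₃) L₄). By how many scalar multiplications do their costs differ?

Order P = (L₁ ((L₂ L₃) L₄)): (L₂ L₃): 57×3 by 3×23 → 57×23, cost 57·3·23 = 3933; ((L₂ L₃) L₄): 57×23 by 23×31 → 57×31, cost 57·23·31 = 40641; cumulative 44574; (L₁ ((L₂ L₃) L₄)): 58×57 by 57×31 → 58×31, cost 58·57·31 = 102486; cumulative 147060. Total 147060.
Order Q = (((L₁ L₂) L₃) L₄): (L₁ L₂): 58×57 by 57×3 → 58×3, cost 58·57·3 = 9918; ((L₁ L₂) L₃): 58×3 by 3×23 → 58×23, cost 58·3·23 = 4002; cumulative 13920; (((L₁ L₂) L₃) L₄): 58×23 by 23×31 → 58×31, cost 58·23·31 = 41354; cumulative 55274. Total 55274.
Difference: |147060 − 55274| = 91786.

91786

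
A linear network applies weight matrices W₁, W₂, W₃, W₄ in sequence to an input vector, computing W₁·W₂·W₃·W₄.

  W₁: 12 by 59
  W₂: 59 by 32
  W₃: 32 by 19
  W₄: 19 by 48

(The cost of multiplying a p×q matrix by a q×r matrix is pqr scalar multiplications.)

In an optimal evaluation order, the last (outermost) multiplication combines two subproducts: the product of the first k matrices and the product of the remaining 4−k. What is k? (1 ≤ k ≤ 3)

3

Adjacent pairs: W₁W₂ = 12·59·32 = 22656; W₂W₃ = 59·32·19 = 35872; W₃W₄ = 32·19·48 = 29184.
Length 3: W₁..W₃: k=1: 0+35872+12·59·19=49324; k=2: 22656+0+12·32·19=29952 → min 29952 | W₂..W₄: k=2: 0+29184+59·32·48=119808; k=3: 35872+0+59·19·48=89680 → min 89680.
Top-level splits: k=1: (W₁..W₁)·(W₂..W₄) → 0+89680+12·59·48 = 123664; k=2: (W₁..W₂)·(W₃..W₄) → 22656+29184+12·32·48 = 70272; k=3: (W₁..W₃)·(W₄..W₄) → 29952+0+12·19·48 = 40896.
Best split is after W₃, i.e. k = 3.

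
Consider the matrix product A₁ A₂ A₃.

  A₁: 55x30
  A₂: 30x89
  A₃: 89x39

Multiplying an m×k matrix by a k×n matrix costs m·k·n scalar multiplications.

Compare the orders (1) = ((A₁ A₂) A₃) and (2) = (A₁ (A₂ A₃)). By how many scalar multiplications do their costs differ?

169275

Order (1) = ((A₁ A₂) A₃): (A₁ A₂): 55×30 by 30×89 → 55×89, cost 55·30·89 = 146850; ((A₁ A₂) A₃): 55×89 by 89×39 → 55×39, cost 55·89·39 = 190905; cumulative 337755. Total 337755.
Order (2) = (A₁ (A₂ A₃)): (A₂ A₃): 30×89 by 89×39 → 30×39, cost 30·89·39 = 104130; (A₁ (A₂ A₃)): 55×30 by 30×39 → 55×39, cost 55·30·39 = 64350; cumulative 168480. Total 168480.
Difference: |337755 − 168480| = 169275.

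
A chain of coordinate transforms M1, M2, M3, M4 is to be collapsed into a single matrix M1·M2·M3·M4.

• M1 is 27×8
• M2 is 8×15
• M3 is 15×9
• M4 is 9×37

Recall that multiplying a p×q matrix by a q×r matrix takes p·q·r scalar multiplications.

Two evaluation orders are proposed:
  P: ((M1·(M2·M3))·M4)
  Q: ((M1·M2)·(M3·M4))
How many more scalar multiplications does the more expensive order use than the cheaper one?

11205

Order P = ((M1·(M2·M3))·M4): (M2·M3): 8×15 by 15×9 → 8×9, cost 8·15·9 = 1080; (M1·(M2·M3)): 27×8 by 8×9 → 27×9, cost 27·8·9 = 1944; cumulative 3024; ((M1·(M2·M3))·M4): 27×9 by 9×37 → 27×37, cost 27·9·37 = 8991; cumulative 12015. Total 12015.
Order Q = ((M1·M2)·(M3·M4)): (M1·M2): 27×8 by 8×15 → 27×15, cost 27·8·15 = 3240; (M3·M4): 15×9 by 9×37 → 15×37, cost 15·9·37 = 4995; ((M1·M2)·(M3·M4)): 27×15 by 15×37 → 27×37, cost 27·15·37 = 14985; cumulative 23220. Total 23220.
Difference: |12015 − 23220| = 11205.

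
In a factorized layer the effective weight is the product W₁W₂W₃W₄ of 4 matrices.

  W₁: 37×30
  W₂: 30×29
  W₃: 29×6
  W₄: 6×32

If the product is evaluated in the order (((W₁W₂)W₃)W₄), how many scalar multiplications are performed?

(W₁W₂): 37×30 by 30×29 → 37×29, cost 37·30·29 = 32190
((W₁W₂)W₃): 37×29 by 29×6 → 37×6, cost 37·29·6 = 6438; cumulative 38628
(((W₁W₂)W₃)W₄): 37×6 by 6×32 → 37×32, cost 37·6·32 = 7104; cumulative 45732
Total: 45732 scalar multiplications.

45732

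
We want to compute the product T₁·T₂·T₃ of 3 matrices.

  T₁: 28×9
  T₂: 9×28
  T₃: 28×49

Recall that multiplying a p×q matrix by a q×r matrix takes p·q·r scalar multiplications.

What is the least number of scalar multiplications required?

Order (T₁·(T₂·T₃)): (T₂·T₃): 9×28 by 28×49 → 9×49, cost 9·28·49 = 12348; (T₁·(T₂·T₃)): 28×9 by 9×49 → 28×49, cost 28·9·49 = 12348; cumulative 24696. Total 24696.
Order ((T₁·T₂)·T₃): (T₁·T₂): 28×9 by 9×28 → 28×28, cost 28·9·28 = 7056; ((T₁·T₂)·T₃): 28×28 by 28×49 → 28×49, cost 28·28·49 = 38416; cumulative 45472. Total 45472.
Minimum: 24696.

24696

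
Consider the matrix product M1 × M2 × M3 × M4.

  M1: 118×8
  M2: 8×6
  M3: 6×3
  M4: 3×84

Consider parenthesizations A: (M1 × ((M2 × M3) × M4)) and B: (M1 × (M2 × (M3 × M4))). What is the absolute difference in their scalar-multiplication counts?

Order A = (M1 × ((M2 × M3) × M4)): (M2 × M3): 8×6 by 6×3 → 8×3, cost 8·6·3 = 144; ((M2 × M3) × M4): 8×3 by 3×84 → 8×84, cost 8·3·84 = 2016; cumulative 2160; (M1 × ((M2 × M3) × M4)): 118×8 by 8×84 → 118×84, cost 118·8·84 = 79296; cumulative 81456. Total 81456.
Order B = (M1 × (M2 × (M3 × M4))): (M3 × M4): 6×3 by 3×84 → 6×84, cost 6·3·84 = 1512; (M2 × (M3 × M4)): 8×6 by 6×84 → 8×84, cost 8·6·84 = 4032; cumulative 5544; (M1 × (M2 × (M3 × M4))): 118×8 by 8×84 → 118×84, cost 118·8·84 = 79296; cumulative 84840. Total 84840.
Difference: |81456 − 84840| = 3384.

3384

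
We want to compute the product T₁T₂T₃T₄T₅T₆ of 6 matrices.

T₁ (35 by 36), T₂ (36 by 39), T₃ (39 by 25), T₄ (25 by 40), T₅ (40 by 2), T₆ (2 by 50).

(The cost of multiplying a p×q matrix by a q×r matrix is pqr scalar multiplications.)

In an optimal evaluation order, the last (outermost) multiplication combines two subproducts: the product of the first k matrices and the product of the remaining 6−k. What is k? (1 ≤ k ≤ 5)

5

Adjacent pairs: T₁T₂ = 35·36·39 = 49140; T₂T₃ = 36·39·25 = 35100; T₃T₄ = 39·25·40 = 39000; T₄T₅ = 25·40·2 = 2000; T₅T₆ = 40·2·50 = 4000.
Length 3: T₁..T₃: k=1: 0+35100+35·36·25=66600; k=2: 49140+0+35·39·25=83265 → min 66600 | T₂..T₄: k=2: 0+39000+36·39·40=95160; k=3: 35100+0+36·25·40=71100 → min 71100 | T₃..T₅: k=3: 0+2000+39·25·2=3950; k=4: 39000+0+39·40·2=42120 → min 3950 | T₄..T₆: k=4: 0+4000+25·40·50=54000; k=5: 2000+0+25·2·50=4500 → min 4500.
Length 4: T₁..T₄: k=1: 0+71100+35·36·40=121500; k=2: 49140+39000+35·39·40=142740; k=3: 66600+0+35·25·40=101600 → min 101600 | T₂..T₅: k=2: 0+3950+36·39·2=6758; k=3: 35100+2000+36·25·2=38900; k=4: 71100+0+36·40·2=73980 → min 6758 | T₃..T₆: k=3: 0+4500+39·25·50=53250; k=4: 39000+4000+39·40·50=121000; k=5: 3950+0+39·2·50=7850 → min 7850.
Length 5: T₁..T₅: k=1: 0+6758+35·36·2=9278; k=2: 49140+3950+35·39·2=55820; k=3: 66600+2000+35·25·2=70350; k=4: 101600+0+35·40·2=104400 → min 9278 | T₂..T₆: k=2: 0+7850+36·39·50=78050; k=3: 35100+4500+36·25·50=84600; k=4: 71100+4000+36·40·50=147100; k=5: 6758+0+36·2·50=10358 → min 10358.
Top-level splits: k=1: (T₁..T₁)·(T₂..T₆) → 0+10358+35·36·50 = 73358; k=2: (T₁..T₂)·(T₃..T₆) → 49140+7850+35·39·50 = 125240; k=3: (T₁..T₃)·(T₄..T₆) → 66600+4500+35·25·50 = 114850; k=4: (T₁..T₄)·(T₅..T₆) → 101600+4000+35·40·50 = 175600; k=5: (T₁..T₅)·(T₆..T₆) → 9278+0+35·2·50 = 12778.
Best split is after T₅, i.e. k = 5.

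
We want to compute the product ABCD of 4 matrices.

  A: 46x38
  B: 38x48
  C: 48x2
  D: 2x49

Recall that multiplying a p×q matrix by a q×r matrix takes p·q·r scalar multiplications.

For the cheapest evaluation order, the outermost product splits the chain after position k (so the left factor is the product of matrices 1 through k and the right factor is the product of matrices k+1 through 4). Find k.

3

Adjacent pairs: AB = 46·38·48 = 83904; BC = 38·48·2 = 3648; CD = 48·2·49 = 4704.
Length 3: A..C: k=1: 0+3648+46·38·2=7144; k=2: 83904+0+46·48·2=88320 → min 7144 | B..D: k=2: 0+4704+38·48·49=94080; k=3: 3648+0+38·2·49=7372 → min 7372.
Top-level splits: k=1: (A..A)·(B..D) → 0+7372+46·38·49 = 93024; k=2: (A..B)·(C..D) → 83904+4704+46·48·49 = 196800; k=3: (A..C)·(D..D) → 7144+0+46·2·49 = 11652.
Best split is after C, i.e. k = 3.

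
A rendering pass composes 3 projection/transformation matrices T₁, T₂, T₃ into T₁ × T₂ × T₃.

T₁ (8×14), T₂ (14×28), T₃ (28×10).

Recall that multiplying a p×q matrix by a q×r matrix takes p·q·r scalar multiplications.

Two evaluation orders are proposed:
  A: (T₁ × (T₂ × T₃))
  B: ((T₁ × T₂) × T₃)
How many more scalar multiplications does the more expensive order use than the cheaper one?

Order A = (T₁ × (T₂ × T₃)): (T₂ × T₃): 14×28 by 28×10 → 14×10, cost 14·28·10 = 3920; (T₁ × (T₂ × T₃)): 8×14 by 14×10 → 8×10, cost 8·14·10 = 1120; cumulative 5040. Total 5040.
Order B = ((T₁ × T₂) × T₃): (T₁ × T₂): 8×14 by 14×28 → 8×28, cost 8·14·28 = 3136; ((T₁ × T₂) × T₃): 8×28 by 28×10 → 8×10, cost 8·28·10 = 2240; cumulative 5376. Total 5376.
Difference: |5040 − 5376| = 336.

336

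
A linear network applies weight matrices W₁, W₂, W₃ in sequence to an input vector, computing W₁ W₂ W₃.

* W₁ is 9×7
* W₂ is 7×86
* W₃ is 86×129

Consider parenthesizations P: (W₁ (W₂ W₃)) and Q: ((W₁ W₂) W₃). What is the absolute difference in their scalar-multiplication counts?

19479

Order P = (W₁ (W₂ W₃)): (W₂ W₃): 7×86 by 86×129 → 7×129, cost 7·86·129 = 77658; (W₁ (W₂ W₃)): 9×7 by 7×129 → 9×129, cost 9·7·129 = 8127; cumulative 85785. Total 85785.
Order Q = ((W₁ W₂) W₃): (W₁ W₂): 9×7 by 7×86 → 9×86, cost 9·7·86 = 5418; ((W₁ W₂) W₃): 9×86 by 86×129 → 9×129, cost 9·86·129 = 99846; cumulative 105264. Total 105264.
Difference: |85785 − 105264| = 19479.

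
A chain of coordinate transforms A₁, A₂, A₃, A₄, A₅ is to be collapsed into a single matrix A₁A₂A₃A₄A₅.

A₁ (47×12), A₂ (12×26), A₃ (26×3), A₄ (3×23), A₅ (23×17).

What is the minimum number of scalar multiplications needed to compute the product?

6198

Adjacent pairs: A₁A₂ = 47·12·26 = 14664; A₂A₃ = 12·26·3 = 936; A₃A₄ = 26·3·23 = 1794; A₄A₅ = 3·23·17 = 1173.
Length 3: A₁..A₃: k=1: 0+936+47·12·3=2628; k=2: 14664+0+47·26·3=18330 → min 2628 | A₂..A₄: k=2: 0+1794+12·26·23=8970; k=3: 936+0+12·3·23=1764 → min 1764 | A₃..A₅: k=3: 0+1173+26·3·17=2499; k=4: 1794+0+26·23·17=11960 → min 2499.
Length 4: A₁..A₄: k=1: 0+1764+47·12·23=14736; k=2: 14664+1794+47·26·23=44564; k=3: 2628+0+47·3·23=5871 → min 5871 | A₂..A₅: k=2: 0+2499+12·26·17=7803; k=3: 936+1173+12·3·17=2721; k=4: 1764+0+12·23·17=6456 → min 2721.
Length 5: A₁..A₅: k=1: 0+2721+47·12·17=12309; k=2: 14664+2499+47·26·17=37937; k=3: 2628+1173+47·3·17=6198; k=4: 5871+0+47·23·17=24248 → min 6198.
Optimal order: ((A₁(A₂A₃))(A₄A₅)) with cost 6198.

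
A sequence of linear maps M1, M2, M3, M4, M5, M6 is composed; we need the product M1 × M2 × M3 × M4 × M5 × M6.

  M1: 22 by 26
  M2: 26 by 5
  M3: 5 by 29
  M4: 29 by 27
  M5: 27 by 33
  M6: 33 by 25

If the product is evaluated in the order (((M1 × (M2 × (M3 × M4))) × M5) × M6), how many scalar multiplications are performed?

(M3 × M4): 5×29 by 29×27 → 5×27, cost 5·29·27 = 3915
(M2 × (M3 × M4)): 26×5 by 5×27 → 26×27, cost 26·5·27 = 3510; cumulative 7425
(M1 × (M2 × (M3 × M4))): 22×26 by 26×27 → 22×27, cost 22·26·27 = 15444; cumulative 22869
((M1 × (M2 × (M3 × M4))) × M5): 22×27 by 27×33 → 22×33, cost 22·27·33 = 19602; cumulative 42471
(((M1 × (M2 × (M3 × M4))) × M5) × M6): 22×33 by 33×25 → 22×25, cost 22·33·25 = 18150; cumulative 60621
Total: 60621 scalar multiplications.

60621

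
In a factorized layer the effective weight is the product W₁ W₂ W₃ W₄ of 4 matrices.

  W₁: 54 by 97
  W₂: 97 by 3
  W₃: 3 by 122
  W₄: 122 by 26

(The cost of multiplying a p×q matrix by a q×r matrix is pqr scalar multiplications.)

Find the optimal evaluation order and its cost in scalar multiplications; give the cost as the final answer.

Adjacent pairs: W₁W₂ = 54·97·3 = 15714; W₂W₃ = 97·3·122 = 35502; W₃W₄ = 3·122·26 = 9516.
Length 3: W₁..W₃: k=1: 0+35502+54·97·122=674538; k=2: 15714+0+54·3·122=35478 → min 35478 | W₂..W₄: k=2: 0+9516+97·3·26=17082; k=3: 35502+0+97·122·26=343186 → min 17082.
Length 4: W₁..W₄: k=1: 0+17082+54·97·26=153270; k=2: 15714+9516+54·3·26=29442; k=3: 35478+0+54·122·26=206766 → min 29442.
Optimal parenthesization: ((W₁ W₂) (W₃ W₄)) with cost 29442.

29442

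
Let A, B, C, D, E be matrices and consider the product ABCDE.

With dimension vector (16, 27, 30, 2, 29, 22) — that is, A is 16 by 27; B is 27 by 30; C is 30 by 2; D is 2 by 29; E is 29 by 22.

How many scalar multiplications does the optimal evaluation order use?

4464

Adjacent pairs: AB = 16·27·30 = 12960; BC = 27·30·2 = 1620; CD = 30·2·29 = 1740; DE = 2·29·22 = 1276.
Length 3: A..C: k=1: 0+1620+16·27·2=2484; k=2: 12960+0+16·30·2=13920 → min 2484 | B..D: k=2: 0+1740+27·30·29=25230; k=3: 1620+0+27·2·29=3186 → min 3186 | C..E: k=3: 0+1276+30·2·22=2596; k=4: 1740+0+30·29·22=20880 → min 2596.
Length 4: A..D: k=1: 0+3186+16·27·29=15714; k=2: 12960+1740+16·30·29=28620; k=3: 2484+0+16·2·29=3412 → min 3412 | B..E: k=2: 0+2596+27·30·22=20416; k=3: 1620+1276+27·2·22=4084; k=4: 3186+0+27·29·22=20412 → min 4084.
Length 5: A..E: k=1: 0+4084+16·27·22=13588; k=2: 12960+2596+16·30·22=26116; k=3: 2484+1276+16·2·22=4464; k=4: 3412+0+16·29·22=13620 → min 4464.
Optimal order: ((A(BC))(DE)) with cost 4464.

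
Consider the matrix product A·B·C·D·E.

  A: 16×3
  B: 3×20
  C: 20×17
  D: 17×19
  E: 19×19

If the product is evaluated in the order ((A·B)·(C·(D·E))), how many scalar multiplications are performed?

(A·B): 16×3 by 3×20 → 16×20, cost 16·3·20 = 960
(D·E): 17×19 by 19×19 → 17×19, cost 17·19·19 = 6137
(C·(D·E)): 20×17 by 17×19 → 20×19, cost 20·17·19 = 6460; cumulative 12597
((A·B)·(C·(D·E))): 16×20 by 20×19 → 16×19, cost 16·20·19 = 6080; cumulative 19637
Total: 19637 scalar multiplications.

19637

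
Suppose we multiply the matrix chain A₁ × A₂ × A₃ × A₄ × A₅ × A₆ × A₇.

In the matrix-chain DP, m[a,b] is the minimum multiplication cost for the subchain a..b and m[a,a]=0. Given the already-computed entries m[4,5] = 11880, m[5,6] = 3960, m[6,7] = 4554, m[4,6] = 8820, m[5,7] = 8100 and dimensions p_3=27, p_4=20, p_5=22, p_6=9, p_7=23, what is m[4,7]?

14409

m[4,7] = min over k∈[4,6] of m[4,k]+m[k+1,7]+p_{3}·p_k·p_{7}.
k=4: 0 + 8100 + 27·20·23 = 20520; k=5: 11880 + 4554 + 27·22·23 = 30096; k=6: 8820 + 0 + 27·9·23 = 14409.
Minimum: 14409 at k=6.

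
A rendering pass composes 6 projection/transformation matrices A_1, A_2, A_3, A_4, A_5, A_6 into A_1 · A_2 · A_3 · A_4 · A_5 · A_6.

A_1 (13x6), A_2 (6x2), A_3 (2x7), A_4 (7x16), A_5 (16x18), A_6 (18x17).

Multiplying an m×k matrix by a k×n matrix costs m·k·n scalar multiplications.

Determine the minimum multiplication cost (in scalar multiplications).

2010

Adjacent pairs: A_1A_2 = 13·6·2 = 156; A_2A_3 = 6·2·7 = 84; A_3A_4 = 2·7·16 = 224; A_4A_5 = 7·16·18 = 2016; A_5A_6 = 16·18·17 = 4896.
Length 3: A_1..A_3: k=1: 0+84+13·6·7=630; k=2: 156+0+13·2·7=338 → min 338 | A_2..A_4: k=2: 0+224+6·2·16=416; k=3: 84+0+6·7·16=756 → min 416 | A_3..A_5: k=3: 0+2016+2·7·18=2268; k=4: 224+0+2·16·18=800 → min 800 | A_4..A_6: k=4: 0+4896+7·16·17=6800; k=5: 2016+0+7·18·17=4158 → min 4158.
Length 4: A_1..A_4: k=1: 0+416+13·6·16=1664; k=2: 156+224+13·2·16=796; k=3: 338+0+13·7·16=1794 → min 796 | A_2..A_5: k=2: 0+800+6·2·18=1016; k=3: 84+2016+6·7·18=2856; k=4: 416+0+6·16·18=2144 → min 1016 | A_3..A_6: k=3: 0+4158+2·7·17=4396; k=4: 224+4896+2·16·17=5664; k=5: 800+0+2·18·17=1412 → min 1412.
Length 5: A_1..A_5: k=1: 0+1016+13·6·18=2420; k=2: 156+800+13·2·18=1424; k=3: 338+2016+13·7·18=3992; k=4: 796+0+13·16·18=4540 → min 1424 | A_2..A_6: k=2: 0+1412+6·2·17=1616; k=3: 84+4158+6·7·17=4956; k=4: 416+4896+6·16·17=6944; k=5: 1016+0+6·18·17=2852 → min 1616.
Length 6: A_1..A_6: k=1: 0+1616+13·6·17=2942; k=2: 156+1412+13·2·17=2010; k=3: 338+4158+13·7·17=6043; k=4: 796+4896+13·16·17=9228; k=5: 1424+0+13·18·17=5402 → min 2010.
Optimal order: ((A_1 · A_2) · (((A_3 · A_4) · A_5) · A_6)) with cost 2010.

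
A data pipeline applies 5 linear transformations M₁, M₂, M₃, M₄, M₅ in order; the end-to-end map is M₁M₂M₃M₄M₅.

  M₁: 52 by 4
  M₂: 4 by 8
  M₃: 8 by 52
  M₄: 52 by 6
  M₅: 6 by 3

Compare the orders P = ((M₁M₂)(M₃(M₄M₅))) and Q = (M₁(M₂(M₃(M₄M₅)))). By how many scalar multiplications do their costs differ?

Order P = ((M₁M₂)(M₃(M₄M₅))): (M₁M₂): 52×4 by 4×8 → 52×8, cost 52·4·8 = 1664; (M₄M₅): 52×6 by 6×3 → 52×3, cost 52·6·3 = 936; (M₃(M₄M₅)): 8×52 by 52×3 → 8×3, cost 8·52·3 = 1248; cumulative 2184; ((M₁M₂)(M₃(M₄M₅))): 52×8 by 8×3 → 52×3, cost 52·8·3 = 1248; cumulative 5096. Total 5096.
Order Q = (M₁(M₂(M₃(M₄M₅)))): (M₄M₅): 52×6 by 6×3 → 52×3, cost 52·6·3 = 936; (M₃(M₄M₅)): 8×52 by 52×3 → 8×3, cost 8·52·3 = 1248; cumulative 2184; (M₂(M₃(M₄M₅))): 4×8 by 8×3 → 4×3, cost 4·8·3 = 96; cumulative 2280; (M₁(M₂(M₃(M₄M₅)))): 52×4 by 4×3 → 52×3, cost 52·4·3 = 624; cumulative 2904. Total 2904.
Difference: |5096 − 2904| = 2192.

2192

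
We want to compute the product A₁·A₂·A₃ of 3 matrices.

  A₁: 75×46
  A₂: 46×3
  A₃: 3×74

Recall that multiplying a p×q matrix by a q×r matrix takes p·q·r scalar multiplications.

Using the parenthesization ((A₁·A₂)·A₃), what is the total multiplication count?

(A₁·A₂): 75×46 by 46×3 → 75×3, cost 75·46·3 = 10350
((A₁·A₂)·A₃): 75×3 by 3×74 → 75×74, cost 75·3·74 = 16650; cumulative 27000
Total: 27000 scalar multiplications.

27000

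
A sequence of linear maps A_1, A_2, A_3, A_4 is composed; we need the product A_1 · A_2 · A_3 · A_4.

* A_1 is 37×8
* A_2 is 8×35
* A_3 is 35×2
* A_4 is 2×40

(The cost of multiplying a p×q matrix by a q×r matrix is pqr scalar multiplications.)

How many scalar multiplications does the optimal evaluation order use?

4112

Adjacent pairs: A_1A_2 = 37·8·35 = 10360; A_2A_3 = 8·35·2 = 560; A_3A_4 = 35·2·40 = 2800.
Length 3: A_1..A_3: k=1: 0+560+37·8·2=1152; k=2: 10360+0+37·35·2=12950 → min 1152 | A_2..A_4: k=2: 0+2800+8·35·40=14000; k=3: 560+0+8·2·40=1200 → min 1200.
Length 4: A_1..A_4: k=1: 0+1200+37·8·40=13040; k=2: 10360+2800+37·35·40=64960; k=3: 1152+0+37·2·40=4112 → min 4112.
Optimal order: ((A_1 · (A_2 · A_3)) · A_4) with cost 4112.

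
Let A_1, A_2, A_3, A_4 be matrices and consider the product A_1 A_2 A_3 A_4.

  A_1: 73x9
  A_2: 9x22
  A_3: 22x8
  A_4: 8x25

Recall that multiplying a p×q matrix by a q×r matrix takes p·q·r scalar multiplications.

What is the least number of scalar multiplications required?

19809

Adjacent pairs: A_1A_2 = 73·9·22 = 14454; A_2A_3 = 9·22·8 = 1584; A_3A_4 = 22·8·25 = 4400.
Length 3: A_1..A_3: k=1: 0+1584+73·9·8=6840; k=2: 14454+0+73·22·8=27302 → min 6840 | A_2..A_4: k=2: 0+4400+9·22·25=9350; k=3: 1584+0+9·8·25=3384 → min 3384.
Length 4: A_1..A_4: k=1: 0+3384+73·9·25=19809; k=2: 14454+4400+73·22·25=59004; k=3: 6840+0+73·8·25=21440 → min 19809.
Optimal order: (A_1 ((A_2 A_3) A_4)) with cost 19809.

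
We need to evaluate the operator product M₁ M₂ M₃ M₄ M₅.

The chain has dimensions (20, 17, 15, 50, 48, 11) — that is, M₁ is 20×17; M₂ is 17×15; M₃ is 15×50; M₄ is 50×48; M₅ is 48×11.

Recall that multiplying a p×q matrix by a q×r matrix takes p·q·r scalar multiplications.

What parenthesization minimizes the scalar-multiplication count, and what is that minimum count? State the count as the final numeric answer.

Adjacent pairs: M₁M₂ = 20·17·15 = 5100; M₂M₃ = 17·15·50 = 12750; M₃M₄ = 15·50·48 = 36000; M₄M₅ = 50·48·11 = 26400.
Length 3: M₁..M₃: k=1: 0+12750+20·17·50=29750; k=2: 5100+0+20·15·50=20100 → min 20100 | M₂..M₄: k=2: 0+36000+17·15·48=48240; k=3: 12750+0+17·50·48=53550 → min 48240 | M₃..M₅: k=3: 0+26400+15·50·11=34650; k=4: 36000+0+15·48·11=43920 → min 34650.
Length 4: M₁..M₄: k=1: 0+48240+20·17·48=64560; k=2: 5100+36000+20·15·48=55500; k=3: 20100+0+20·50·48=68100 → min 55500 | M₂..M₅: k=2: 0+34650+17·15·11=37455; k=3: 12750+26400+17·50·11=48500; k=4: 48240+0+17·48·11=57216 → min 37455.
Length 5: M₁..M₅: k=1: 0+37455+20·17·11=41195; k=2: 5100+34650+20·15·11=43050; k=3: 20100+26400+20·50·11=57500; k=4: 55500+0+20·48·11=66060 → min 41195.
Optimal parenthesization: (M₁ (M₂ (M₃ (M₄ M₅)))) with cost 41195.

41195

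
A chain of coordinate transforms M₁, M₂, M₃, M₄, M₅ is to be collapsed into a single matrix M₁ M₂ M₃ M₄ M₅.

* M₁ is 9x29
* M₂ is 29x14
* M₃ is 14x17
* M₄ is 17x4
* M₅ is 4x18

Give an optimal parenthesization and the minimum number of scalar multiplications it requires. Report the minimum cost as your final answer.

4268

Adjacent pairs: M₁M₂ = 9·29·14 = 3654; M₂M₃ = 29·14·17 = 6902; M₃M₄ = 14·17·4 = 952; M₄M₅ = 17·4·18 = 1224.
Length 3: M₁..M₃: k=1: 0+6902+9·29·17=11339; k=2: 3654+0+9·14·17=5796 → min 5796 | M₂..M₄: k=2: 0+952+29·14·4=2576; k=3: 6902+0+29·17·4=8874 → min 2576 | M₃..M₅: k=3: 0+1224+14·17·18=5508; k=4: 952+0+14·4·18=1960 → min 1960.
Length 4: M₁..M₄: k=1: 0+2576+9·29·4=3620; k=2: 3654+952+9·14·4=5110; k=3: 5796+0+9·17·4=6408 → min 3620 | M₂..M₅: k=2: 0+1960+29·14·18=9268; k=3: 6902+1224+29·17·18=17000; k=4: 2576+0+29·4·18=4664 → min 4664.
Length 5: M₁..M₅: k=1: 0+4664+9·29·18=9362; k=2: 3654+1960+9·14·18=7882; k=3: 5796+1224+9·17·18=9774; k=4: 3620+0+9·4·18=4268 → min 4268.
Optimal parenthesization: ((M₁ (M₂ (M₃ M₄))) M₅) with cost 4268.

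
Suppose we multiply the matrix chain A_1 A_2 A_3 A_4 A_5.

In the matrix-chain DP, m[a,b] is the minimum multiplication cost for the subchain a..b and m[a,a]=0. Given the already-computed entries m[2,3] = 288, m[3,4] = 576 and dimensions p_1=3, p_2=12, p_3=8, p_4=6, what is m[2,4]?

432

m[2,4] = min over k∈[2,3] of m[2,k]+m[k+1,4]+p_{1}·p_k·p_{4}.
k=2: 0 + 576 + 3·12·6 = 792; k=3: 288 + 0 + 3·8·6 = 432.
Minimum: 432 at k=3.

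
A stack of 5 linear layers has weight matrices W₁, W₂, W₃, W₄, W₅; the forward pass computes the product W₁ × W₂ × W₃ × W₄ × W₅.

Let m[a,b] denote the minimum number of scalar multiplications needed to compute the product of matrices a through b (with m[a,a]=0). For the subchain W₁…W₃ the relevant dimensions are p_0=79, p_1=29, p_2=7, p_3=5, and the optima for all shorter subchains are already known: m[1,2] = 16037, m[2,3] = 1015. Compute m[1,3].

12470

m[1,3] = min over k∈[1,2] of m[1,k]+m[k+1,3]+p_{0}·p_k·p_{3}.
k=1: 0 + 1015 + 79·29·5 = 12470; k=2: 16037 + 0 + 79·7·5 = 18802.
Minimum: 12470 at k=1.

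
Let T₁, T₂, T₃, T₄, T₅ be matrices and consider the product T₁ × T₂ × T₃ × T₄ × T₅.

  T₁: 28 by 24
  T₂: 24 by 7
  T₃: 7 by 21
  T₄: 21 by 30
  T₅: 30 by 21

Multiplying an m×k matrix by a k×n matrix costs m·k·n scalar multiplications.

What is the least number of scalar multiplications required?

17640

Adjacent pairs: T₁T₂ = 28·24·7 = 4704; T₂T₃ = 24·7·21 = 3528; T₃T₄ = 7·21·30 = 4410; T₄T₅ = 21·30·21 = 13230.
Length 3: T₁..T₃: k=1: 0+3528+28·24·21=17640; k=2: 4704+0+28·7·21=8820 → min 8820 | T₂..T₄: k=2: 0+4410+24·7·30=9450; k=3: 3528+0+24·21·30=18648 → min 9450 | T₃..T₅: k=3: 0+13230+7·21·21=16317; k=4: 4410+0+7·30·21=8820 → min 8820.
Length 4: T₁..T₄: k=1: 0+9450+28·24·30=29610; k=2: 4704+4410+28·7·30=14994; k=3: 8820+0+28·21·30=26460 → min 14994 | T₂..T₅: k=2: 0+8820+24·7·21=12348; k=3: 3528+13230+24·21·21=27342; k=4: 9450+0+24·30·21=24570 → min 12348.
Length 5: T₁..T₅: k=1: 0+12348+28·24·21=26460; k=2: 4704+8820+28·7·21=17640; k=3: 8820+13230+28·21·21=34398; k=4: 14994+0+28·30·21=32634 → min 17640.
Optimal order: ((T₁ × T₂) × ((T₃ × T₄) × T₅)) with cost 17640.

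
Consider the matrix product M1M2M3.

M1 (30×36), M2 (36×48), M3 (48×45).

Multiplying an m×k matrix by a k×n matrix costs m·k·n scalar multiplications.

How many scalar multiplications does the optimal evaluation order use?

116640

Order (M1(M2M3)): (M2M3): 36×48 by 48×45 → 36×45, cost 36·48·45 = 77760; (M1(M2M3)): 30×36 by 36×45 → 30×45, cost 30·36·45 = 48600; cumulative 126360. Total 126360.
Order ((M1M2)M3): (M1M2): 30×36 by 36×48 → 30×48, cost 30·36·48 = 51840; ((M1M2)M3): 30×48 by 48×45 → 30×45, cost 30·48·45 = 64800; cumulative 116640. Total 116640.
Minimum: 116640.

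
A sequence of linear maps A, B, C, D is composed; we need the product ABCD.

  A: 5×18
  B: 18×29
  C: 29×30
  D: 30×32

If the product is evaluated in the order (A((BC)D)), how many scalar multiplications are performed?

(BC): 18×29 by 29×30 → 18×30, cost 18·29·30 = 15660
((BC)D): 18×30 by 30×32 → 18×32, cost 18·30·32 = 17280; cumulative 32940
(A((BC)D)): 5×18 by 18×32 → 5×32, cost 5·18·32 = 2880; cumulative 35820
Total: 35820 scalar multiplications.

35820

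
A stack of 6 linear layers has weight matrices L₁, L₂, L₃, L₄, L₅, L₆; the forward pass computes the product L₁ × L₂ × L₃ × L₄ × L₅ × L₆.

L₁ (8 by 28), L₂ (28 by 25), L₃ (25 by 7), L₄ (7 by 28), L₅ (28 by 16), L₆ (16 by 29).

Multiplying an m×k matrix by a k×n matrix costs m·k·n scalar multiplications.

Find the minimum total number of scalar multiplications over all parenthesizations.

14212

Adjacent pairs: L₁L₂ = 8·28·25 = 5600; L₂L₃ = 28·25·7 = 4900; L₃L₄ = 25·7·28 = 4900; L₄L₅ = 7·28·16 = 3136; L₅L₆ = 28·16·29 = 12992.
Length 3: L₁..L₃: k=1: 0+4900+8·28·7=6468; k=2: 5600+0+8·25·7=7000 → min 6468 | L₂..L₄: k=2: 0+4900+28·25·28=24500; k=3: 4900+0+28·7·28=10388 → min 10388 | L₃..L₅: k=3: 0+3136+25·7·16=5936; k=4: 4900+0+25·28·16=16100 → min 5936 | L₄..L₆: k=4: 0+12992+7·28·29=18676; k=5: 3136+0+7·16·29=6384 → min 6384.
Length 4: L₁..L₄: k=1: 0+10388+8·28·28=16660; k=2: 5600+4900+8·25·28=16100; k=3: 6468+0+8·7·28=8036 → min 8036 | L₂..L₅: k=2: 0+5936+28·25·16=17136; k=3: 4900+3136+28·7·16=11172; k=4: 10388+0+28·28·16=22932 → min 11172 | L₃..L₆: k=3: 0+6384+25·7·29=11459; k=4: 4900+12992+25·28·29=38192; k=5: 5936+0+25·16·29=17536 → min 11459.
Length 5: L₁..L₅: k=1: 0+11172+8·28·16=14756; k=2: 5600+5936+8·25·16=14736; k=3: 6468+3136+8·7·16=10500; k=4: 8036+0+8·28·16=11620 → min 10500 | L₂..L₆: k=2: 0+11459+28·25·29=31759; k=3: 4900+6384+28·7·29=16968; k=4: 10388+12992+28·28·29=46116; k=5: 11172+0+28·16·29=24164 → min 16968.
Length 6: L₁..L₆: k=1: 0+16968+8·28·29=23464; k=2: 5600+11459+8·25·29=22859; k=3: 6468+6384+8·7·29=14476; k=4: 8036+12992+8·28·29=27524; k=5: 10500+0+8·16·29=14212 → min 14212.
Optimal order: (((L₁ × (L₂ × L₃)) × (L₄ × L₅)) × L₆) with cost 14212.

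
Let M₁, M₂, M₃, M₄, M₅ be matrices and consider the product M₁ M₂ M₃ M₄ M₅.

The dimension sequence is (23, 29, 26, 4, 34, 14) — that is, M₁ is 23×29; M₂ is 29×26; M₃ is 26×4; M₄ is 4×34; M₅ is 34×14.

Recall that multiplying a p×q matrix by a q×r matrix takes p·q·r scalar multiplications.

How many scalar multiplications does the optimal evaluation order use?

Adjacent pairs: M₁M₂ = 23·29·26 = 17342; M₂M₃ = 29·26·4 = 3016; M₃M₄ = 26·4·34 = 3536; M₄M₅ = 4·34·14 = 1904.
Length 3: M₁..M₃: k=1: 0+3016+23·29·4=5684; k=2: 17342+0+23·26·4=19734 → min 5684 | M₂..M₄: k=2: 0+3536+29·26·34=29172; k=3: 3016+0+29·4·34=6960 → min 6960 | M₃..M₅: k=3: 0+1904+26·4·14=3360; k=4: 3536+0+26·34·14=15912 → min 3360.
Length 4: M₁..M₄: k=1: 0+6960+23·29·34=29638; k=2: 17342+3536+23·26·34=41210; k=3: 5684+0+23·4·34=8812 → min 8812 | M₂..M₅: k=2: 0+3360+29·26·14=13916; k=3: 3016+1904+29·4·14=6544; k=4: 6960+0+29·34·14=20764 → min 6544.
Length 5: M₁..M₅: k=1: 0+6544+23·29·14=15882; k=2: 17342+3360+23·26·14=29074; k=3: 5684+1904+23·4·14=8876; k=4: 8812+0+23·34·14=19760 → min 8876.
Optimal order: ((M₁ (M₂ M₃)) (M₄ M₅)) with cost 8876.

8876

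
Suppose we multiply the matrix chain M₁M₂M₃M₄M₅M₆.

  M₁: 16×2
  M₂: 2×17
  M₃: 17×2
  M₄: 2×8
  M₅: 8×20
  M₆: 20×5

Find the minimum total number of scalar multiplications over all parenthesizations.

Adjacent pairs: M₁M₂ = 16·2·17 = 544; M₂M₃ = 2·17·2 = 68; M₃M₄ = 17·2·8 = 272; M₄M₅ = 2·8·20 = 320; M₅M₆ = 8·20·5 = 800.
Length 3: M₁..M₃: k=1: 0+68+16·2·2=132; k=2: 544+0+16·17·2=1088 → min 132 | M₂..M₄: k=2: 0+272+2·17·8=544; k=3: 68+0+2·2·8=100 → min 100 | M₃..M₅: k=3: 0+320+17·2·20=1000; k=4: 272+0+17·8·20=2992 → min 1000 | M₄..M₆: k=4: 0+800+2·8·5=880; k=5: 320+0+2·20·5=520 → min 520.
Length 4: M₁..M₄: k=1: 0+100+16·2·8=356; k=2: 544+272+16·17·8=2992; k=3: 132+0+16·2·8=388 → min 356 | M₂..M₅: k=2: 0+1000+2·17·20=1680; k=3: 68+320+2·2·20=468; k=4: 100+0+2·8·20=420 → min 420 | M₃..M₆: k=3: 0+520+17·2·5=690; k=4: 272+800+17·8·5=1752; k=5: 1000+0+17·20·5=2700 → min 690.
Length 5: M₁..M₅: k=1: 0+420+16·2·20=1060; k=2: 544+1000+16·17·20=6984; k=3: 132+320+16·2·20=1092; k=4: 356+0+16·8·20=2916 → min 1060 | M₂..M₆: k=2: 0+690+2·17·5=860; k=3: 68+520+2·2·5=608; k=4: 100+800+2·8·5=980; k=5: 420+0+2·20·5=620 → min 608.
Length 6: M₁..M₆: k=1: 0+608+16·2·5=768; k=2: 544+690+16·17·5=2594; k=3: 132+520+16·2·5=812; k=4: 356+800+16·8·5=1796; k=5: 1060+0+16·20·5=2660 → min 768.
Optimal order: (M₁((M₂M₃)((M₄M₅)M₆))) with cost 768.

768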